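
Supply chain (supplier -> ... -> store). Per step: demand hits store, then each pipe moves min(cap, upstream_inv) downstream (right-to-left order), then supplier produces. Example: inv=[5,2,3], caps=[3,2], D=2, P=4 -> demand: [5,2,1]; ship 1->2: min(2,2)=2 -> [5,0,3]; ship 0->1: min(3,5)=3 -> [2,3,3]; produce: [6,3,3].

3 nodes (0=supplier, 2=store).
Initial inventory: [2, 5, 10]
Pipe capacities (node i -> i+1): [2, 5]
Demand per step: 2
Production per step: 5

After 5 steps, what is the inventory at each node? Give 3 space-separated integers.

Step 1: demand=2,sold=2 ship[1->2]=5 ship[0->1]=2 prod=5 -> inv=[5 2 13]
Step 2: demand=2,sold=2 ship[1->2]=2 ship[0->1]=2 prod=5 -> inv=[8 2 13]
Step 3: demand=2,sold=2 ship[1->2]=2 ship[0->1]=2 prod=5 -> inv=[11 2 13]
Step 4: demand=2,sold=2 ship[1->2]=2 ship[0->1]=2 prod=5 -> inv=[14 2 13]
Step 5: demand=2,sold=2 ship[1->2]=2 ship[0->1]=2 prod=5 -> inv=[17 2 13]

17 2 13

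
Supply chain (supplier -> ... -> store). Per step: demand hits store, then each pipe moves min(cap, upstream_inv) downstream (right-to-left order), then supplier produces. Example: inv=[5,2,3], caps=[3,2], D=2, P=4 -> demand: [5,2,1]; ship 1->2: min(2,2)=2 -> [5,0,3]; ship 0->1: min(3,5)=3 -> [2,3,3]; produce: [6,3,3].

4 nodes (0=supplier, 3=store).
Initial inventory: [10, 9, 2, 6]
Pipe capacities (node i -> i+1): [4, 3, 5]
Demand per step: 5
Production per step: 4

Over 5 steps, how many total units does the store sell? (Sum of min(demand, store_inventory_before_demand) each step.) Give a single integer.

Step 1: sold=5 (running total=5) -> [10 10 3 3]
Step 2: sold=3 (running total=8) -> [10 11 3 3]
Step 3: sold=3 (running total=11) -> [10 12 3 3]
Step 4: sold=3 (running total=14) -> [10 13 3 3]
Step 5: sold=3 (running total=17) -> [10 14 3 3]

Answer: 17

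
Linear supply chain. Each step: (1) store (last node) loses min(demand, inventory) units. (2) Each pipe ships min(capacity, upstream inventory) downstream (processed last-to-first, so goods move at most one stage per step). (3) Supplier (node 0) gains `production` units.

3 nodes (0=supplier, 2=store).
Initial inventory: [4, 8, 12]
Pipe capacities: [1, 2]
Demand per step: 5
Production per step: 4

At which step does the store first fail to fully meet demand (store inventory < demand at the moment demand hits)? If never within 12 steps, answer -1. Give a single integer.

Step 1: demand=5,sold=5 ship[1->2]=2 ship[0->1]=1 prod=4 -> [7 7 9]
Step 2: demand=5,sold=5 ship[1->2]=2 ship[0->1]=1 prod=4 -> [10 6 6]
Step 3: demand=5,sold=5 ship[1->2]=2 ship[0->1]=1 prod=4 -> [13 5 3]
Step 4: demand=5,sold=3 ship[1->2]=2 ship[0->1]=1 prod=4 -> [16 4 2]
Step 5: demand=5,sold=2 ship[1->2]=2 ship[0->1]=1 prod=4 -> [19 3 2]
Step 6: demand=5,sold=2 ship[1->2]=2 ship[0->1]=1 prod=4 -> [22 2 2]
Step 7: demand=5,sold=2 ship[1->2]=2 ship[0->1]=1 prod=4 -> [25 1 2]
Step 8: demand=5,sold=2 ship[1->2]=1 ship[0->1]=1 prod=4 -> [28 1 1]
Step 9: demand=5,sold=1 ship[1->2]=1 ship[0->1]=1 prod=4 -> [31 1 1]
Step 10: demand=5,sold=1 ship[1->2]=1 ship[0->1]=1 prod=4 -> [34 1 1]
Step 11: demand=5,sold=1 ship[1->2]=1 ship[0->1]=1 prod=4 -> [37 1 1]
Step 12: demand=5,sold=1 ship[1->2]=1 ship[0->1]=1 prod=4 -> [40 1 1]
First stockout at step 4

4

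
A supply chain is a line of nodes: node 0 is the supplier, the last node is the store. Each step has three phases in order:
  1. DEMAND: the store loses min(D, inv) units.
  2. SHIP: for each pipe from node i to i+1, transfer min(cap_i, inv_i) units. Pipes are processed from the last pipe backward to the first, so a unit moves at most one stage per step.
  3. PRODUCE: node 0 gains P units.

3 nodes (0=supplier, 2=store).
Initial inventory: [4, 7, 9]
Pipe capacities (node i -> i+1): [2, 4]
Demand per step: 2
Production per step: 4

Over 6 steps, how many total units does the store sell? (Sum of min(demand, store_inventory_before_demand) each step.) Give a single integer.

Step 1: sold=2 (running total=2) -> [6 5 11]
Step 2: sold=2 (running total=4) -> [8 3 13]
Step 3: sold=2 (running total=6) -> [10 2 14]
Step 4: sold=2 (running total=8) -> [12 2 14]
Step 5: sold=2 (running total=10) -> [14 2 14]
Step 6: sold=2 (running total=12) -> [16 2 14]

Answer: 12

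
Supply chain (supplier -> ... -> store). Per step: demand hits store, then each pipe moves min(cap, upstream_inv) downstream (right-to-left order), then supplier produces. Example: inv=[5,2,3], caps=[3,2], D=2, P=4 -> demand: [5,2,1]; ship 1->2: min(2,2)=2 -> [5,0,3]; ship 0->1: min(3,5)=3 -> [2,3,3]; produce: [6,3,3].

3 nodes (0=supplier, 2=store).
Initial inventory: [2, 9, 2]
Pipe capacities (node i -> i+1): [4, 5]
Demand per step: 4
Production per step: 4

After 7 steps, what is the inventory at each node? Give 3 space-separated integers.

Step 1: demand=4,sold=2 ship[1->2]=5 ship[0->1]=2 prod=4 -> inv=[4 6 5]
Step 2: demand=4,sold=4 ship[1->2]=5 ship[0->1]=4 prod=4 -> inv=[4 5 6]
Step 3: demand=4,sold=4 ship[1->2]=5 ship[0->1]=4 prod=4 -> inv=[4 4 7]
Step 4: demand=4,sold=4 ship[1->2]=4 ship[0->1]=4 prod=4 -> inv=[4 4 7]
Step 5: demand=4,sold=4 ship[1->2]=4 ship[0->1]=4 prod=4 -> inv=[4 4 7]
Step 6: demand=4,sold=4 ship[1->2]=4 ship[0->1]=4 prod=4 -> inv=[4 4 7]
Step 7: demand=4,sold=4 ship[1->2]=4 ship[0->1]=4 prod=4 -> inv=[4 4 7]

4 4 7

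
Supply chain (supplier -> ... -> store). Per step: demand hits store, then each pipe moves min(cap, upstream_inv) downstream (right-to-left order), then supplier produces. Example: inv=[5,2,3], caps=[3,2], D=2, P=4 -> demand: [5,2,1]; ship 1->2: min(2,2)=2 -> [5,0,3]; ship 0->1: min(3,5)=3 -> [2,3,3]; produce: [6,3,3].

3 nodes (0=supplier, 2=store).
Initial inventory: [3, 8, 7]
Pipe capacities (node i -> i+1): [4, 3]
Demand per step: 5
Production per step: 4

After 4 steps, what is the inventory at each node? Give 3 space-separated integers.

Step 1: demand=5,sold=5 ship[1->2]=3 ship[0->1]=3 prod=4 -> inv=[4 8 5]
Step 2: demand=5,sold=5 ship[1->2]=3 ship[0->1]=4 prod=4 -> inv=[4 9 3]
Step 3: demand=5,sold=3 ship[1->2]=3 ship[0->1]=4 prod=4 -> inv=[4 10 3]
Step 4: demand=5,sold=3 ship[1->2]=3 ship[0->1]=4 prod=4 -> inv=[4 11 3]

4 11 3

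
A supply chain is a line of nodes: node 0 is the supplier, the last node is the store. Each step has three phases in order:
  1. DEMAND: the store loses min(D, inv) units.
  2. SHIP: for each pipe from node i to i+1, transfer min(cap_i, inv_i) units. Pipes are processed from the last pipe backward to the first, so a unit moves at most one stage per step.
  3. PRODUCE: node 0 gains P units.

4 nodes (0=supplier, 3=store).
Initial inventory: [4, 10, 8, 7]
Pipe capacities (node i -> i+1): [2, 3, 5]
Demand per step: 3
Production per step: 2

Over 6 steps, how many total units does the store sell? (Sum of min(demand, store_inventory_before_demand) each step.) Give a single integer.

Answer: 18

Derivation:
Step 1: sold=3 (running total=3) -> [4 9 6 9]
Step 2: sold=3 (running total=6) -> [4 8 4 11]
Step 3: sold=3 (running total=9) -> [4 7 3 12]
Step 4: sold=3 (running total=12) -> [4 6 3 12]
Step 5: sold=3 (running total=15) -> [4 5 3 12]
Step 6: sold=3 (running total=18) -> [4 4 3 12]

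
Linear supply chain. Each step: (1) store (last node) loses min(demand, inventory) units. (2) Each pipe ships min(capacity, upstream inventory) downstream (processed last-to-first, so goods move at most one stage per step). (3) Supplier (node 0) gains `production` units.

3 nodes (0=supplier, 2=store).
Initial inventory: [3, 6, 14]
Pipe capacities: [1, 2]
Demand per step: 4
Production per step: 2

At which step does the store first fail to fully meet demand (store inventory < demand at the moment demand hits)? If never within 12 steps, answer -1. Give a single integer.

Step 1: demand=4,sold=4 ship[1->2]=2 ship[0->1]=1 prod=2 -> [4 5 12]
Step 2: demand=4,sold=4 ship[1->2]=2 ship[0->1]=1 prod=2 -> [5 4 10]
Step 3: demand=4,sold=4 ship[1->2]=2 ship[0->1]=1 prod=2 -> [6 3 8]
Step 4: demand=4,sold=4 ship[1->2]=2 ship[0->1]=1 prod=2 -> [7 2 6]
Step 5: demand=4,sold=4 ship[1->2]=2 ship[0->1]=1 prod=2 -> [8 1 4]
Step 6: demand=4,sold=4 ship[1->2]=1 ship[0->1]=1 prod=2 -> [9 1 1]
Step 7: demand=4,sold=1 ship[1->2]=1 ship[0->1]=1 prod=2 -> [10 1 1]
Step 8: demand=4,sold=1 ship[1->2]=1 ship[0->1]=1 prod=2 -> [11 1 1]
Step 9: demand=4,sold=1 ship[1->2]=1 ship[0->1]=1 prod=2 -> [12 1 1]
Step 10: demand=4,sold=1 ship[1->2]=1 ship[0->1]=1 prod=2 -> [13 1 1]
Step 11: demand=4,sold=1 ship[1->2]=1 ship[0->1]=1 prod=2 -> [14 1 1]
Step 12: demand=4,sold=1 ship[1->2]=1 ship[0->1]=1 prod=2 -> [15 1 1]
First stockout at step 7

7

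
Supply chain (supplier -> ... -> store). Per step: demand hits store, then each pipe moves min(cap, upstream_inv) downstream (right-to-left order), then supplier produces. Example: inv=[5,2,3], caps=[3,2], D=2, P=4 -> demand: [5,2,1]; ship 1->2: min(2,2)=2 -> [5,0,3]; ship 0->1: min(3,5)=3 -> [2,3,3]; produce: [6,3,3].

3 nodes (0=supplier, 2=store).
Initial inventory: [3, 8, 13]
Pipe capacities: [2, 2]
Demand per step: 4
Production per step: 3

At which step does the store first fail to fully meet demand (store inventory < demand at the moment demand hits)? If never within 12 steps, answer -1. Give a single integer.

Step 1: demand=4,sold=4 ship[1->2]=2 ship[0->1]=2 prod=3 -> [4 8 11]
Step 2: demand=4,sold=4 ship[1->2]=2 ship[0->1]=2 prod=3 -> [5 8 9]
Step 3: demand=4,sold=4 ship[1->2]=2 ship[0->1]=2 prod=3 -> [6 8 7]
Step 4: demand=4,sold=4 ship[1->2]=2 ship[0->1]=2 prod=3 -> [7 8 5]
Step 5: demand=4,sold=4 ship[1->2]=2 ship[0->1]=2 prod=3 -> [8 8 3]
Step 6: demand=4,sold=3 ship[1->2]=2 ship[0->1]=2 prod=3 -> [9 8 2]
Step 7: demand=4,sold=2 ship[1->2]=2 ship[0->1]=2 prod=3 -> [10 8 2]
Step 8: demand=4,sold=2 ship[1->2]=2 ship[0->1]=2 prod=3 -> [11 8 2]
Step 9: demand=4,sold=2 ship[1->2]=2 ship[0->1]=2 prod=3 -> [12 8 2]
Step 10: demand=4,sold=2 ship[1->2]=2 ship[0->1]=2 prod=3 -> [13 8 2]
Step 11: demand=4,sold=2 ship[1->2]=2 ship[0->1]=2 prod=3 -> [14 8 2]
Step 12: demand=4,sold=2 ship[1->2]=2 ship[0->1]=2 prod=3 -> [15 8 2]
First stockout at step 6

6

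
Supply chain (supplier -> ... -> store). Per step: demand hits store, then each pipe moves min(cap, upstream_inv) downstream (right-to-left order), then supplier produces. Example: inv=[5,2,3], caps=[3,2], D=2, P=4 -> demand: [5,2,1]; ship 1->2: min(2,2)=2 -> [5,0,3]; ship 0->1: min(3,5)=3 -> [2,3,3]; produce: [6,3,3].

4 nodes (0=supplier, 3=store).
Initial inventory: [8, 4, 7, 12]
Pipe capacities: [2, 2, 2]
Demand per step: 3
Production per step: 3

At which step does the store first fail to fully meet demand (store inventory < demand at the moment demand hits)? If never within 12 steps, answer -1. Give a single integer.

Step 1: demand=3,sold=3 ship[2->3]=2 ship[1->2]=2 ship[0->1]=2 prod=3 -> [9 4 7 11]
Step 2: demand=3,sold=3 ship[2->3]=2 ship[1->2]=2 ship[0->1]=2 prod=3 -> [10 4 7 10]
Step 3: demand=3,sold=3 ship[2->3]=2 ship[1->2]=2 ship[0->1]=2 prod=3 -> [11 4 7 9]
Step 4: demand=3,sold=3 ship[2->3]=2 ship[1->2]=2 ship[0->1]=2 prod=3 -> [12 4 7 8]
Step 5: demand=3,sold=3 ship[2->3]=2 ship[1->2]=2 ship[0->1]=2 prod=3 -> [13 4 7 7]
Step 6: demand=3,sold=3 ship[2->3]=2 ship[1->2]=2 ship[0->1]=2 prod=3 -> [14 4 7 6]
Step 7: demand=3,sold=3 ship[2->3]=2 ship[1->2]=2 ship[0->1]=2 prod=3 -> [15 4 7 5]
Step 8: demand=3,sold=3 ship[2->3]=2 ship[1->2]=2 ship[0->1]=2 prod=3 -> [16 4 7 4]
Step 9: demand=3,sold=3 ship[2->3]=2 ship[1->2]=2 ship[0->1]=2 prod=3 -> [17 4 7 3]
Step 10: demand=3,sold=3 ship[2->3]=2 ship[1->2]=2 ship[0->1]=2 prod=3 -> [18 4 7 2]
Step 11: demand=3,sold=2 ship[2->3]=2 ship[1->2]=2 ship[0->1]=2 prod=3 -> [19 4 7 2]
Step 12: demand=3,sold=2 ship[2->3]=2 ship[1->2]=2 ship[0->1]=2 prod=3 -> [20 4 7 2]
First stockout at step 11

11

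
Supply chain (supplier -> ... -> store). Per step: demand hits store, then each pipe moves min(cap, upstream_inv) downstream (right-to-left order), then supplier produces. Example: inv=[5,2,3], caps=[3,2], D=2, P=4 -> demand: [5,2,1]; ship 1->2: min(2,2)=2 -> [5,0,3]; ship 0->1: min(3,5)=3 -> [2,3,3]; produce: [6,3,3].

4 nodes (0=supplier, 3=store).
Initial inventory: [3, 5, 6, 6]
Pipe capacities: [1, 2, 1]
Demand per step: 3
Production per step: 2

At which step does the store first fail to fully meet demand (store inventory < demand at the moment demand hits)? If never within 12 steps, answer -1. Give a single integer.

Step 1: demand=3,sold=3 ship[2->3]=1 ship[1->2]=2 ship[0->1]=1 prod=2 -> [4 4 7 4]
Step 2: demand=3,sold=3 ship[2->3]=1 ship[1->2]=2 ship[0->1]=1 prod=2 -> [5 3 8 2]
Step 3: demand=3,sold=2 ship[2->3]=1 ship[1->2]=2 ship[0->1]=1 prod=2 -> [6 2 9 1]
Step 4: demand=3,sold=1 ship[2->3]=1 ship[1->2]=2 ship[0->1]=1 prod=2 -> [7 1 10 1]
Step 5: demand=3,sold=1 ship[2->3]=1 ship[1->2]=1 ship[0->1]=1 prod=2 -> [8 1 10 1]
Step 6: demand=3,sold=1 ship[2->3]=1 ship[1->2]=1 ship[0->1]=1 prod=2 -> [9 1 10 1]
Step 7: demand=3,sold=1 ship[2->3]=1 ship[1->2]=1 ship[0->1]=1 prod=2 -> [10 1 10 1]
Step 8: demand=3,sold=1 ship[2->3]=1 ship[1->2]=1 ship[0->1]=1 prod=2 -> [11 1 10 1]
Step 9: demand=3,sold=1 ship[2->3]=1 ship[1->2]=1 ship[0->1]=1 prod=2 -> [12 1 10 1]
Step 10: demand=3,sold=1 ship[2->3]=1 ship[1->2]=1 ship[0->1]=1 prod=2 -> [13 1 10 1]
Step 11: demand=3,sold=1 ship[2->3]=1 ship[1->2]=1 ship[0->1]=1 prod=2 -> [14 1 10 1]
Step 12: demand=3,sold=1 ship[2->3]=1 ship[1->2]=1 ship[0->1]=1 prod=2 -> [15 1 10 1]
First stockout at step 3

3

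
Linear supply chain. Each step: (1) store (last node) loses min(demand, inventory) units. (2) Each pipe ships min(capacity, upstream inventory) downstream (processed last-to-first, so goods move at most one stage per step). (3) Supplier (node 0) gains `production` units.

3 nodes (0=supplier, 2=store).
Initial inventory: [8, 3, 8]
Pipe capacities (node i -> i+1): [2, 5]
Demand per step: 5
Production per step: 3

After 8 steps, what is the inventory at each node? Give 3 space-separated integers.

Step 1: demand=5,sold=5 ship[1->2]=3 ship[0->1]=2 prod=3 -> inv=[9 2 6]
Step 2: demand=5,sold=5 ship[1->2]=2 ship[0->1]=2 prod=3 -> inv=[10 2 3]
Step 3: demand=5,sold=3 ship[1->2]=2 ship[0->1]=2 prod=3 -> inv=[11 2 2]
Step 4: demand=5,sold=2 ship[1->2]=2 ship[0->1]=2 prod=3 -> inv=[12 2 2]
Step 5: demand=5,sold=2 ship[1->2]=2 ship[0->1]=2 prod=3 -> inv=[13 2 2]
Step 6: demand=5,sold=2 ship[1->2]=2 ship[0->1]=2 prod=3 -> inv=[14 2 2]
Step 7: demand=5,sold=2 ship[1->2]=2 ship[0->1]=2 prod=3 -> inv=[15 2 2]
Step 8: demand=5,sold=2 ship[1->2]=2 ship[0->1]=2 prod=3 -> inv=[16 2 2]

16 2 2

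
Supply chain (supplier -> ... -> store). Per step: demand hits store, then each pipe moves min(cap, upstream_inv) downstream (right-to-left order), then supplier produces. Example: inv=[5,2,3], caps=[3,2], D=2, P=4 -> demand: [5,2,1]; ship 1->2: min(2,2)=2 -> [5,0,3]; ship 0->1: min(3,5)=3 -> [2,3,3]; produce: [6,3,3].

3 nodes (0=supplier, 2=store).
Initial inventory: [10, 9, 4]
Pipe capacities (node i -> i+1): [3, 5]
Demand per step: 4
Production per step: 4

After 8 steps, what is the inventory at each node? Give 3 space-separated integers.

Step 1: demand=4,sold=4 ship[1->2]=5 ship[0->1]=3 prod=4 -> inv=[11 7 5]
Step 2: demand=4,sold=4 ship[1->2]=5 ship[0->1]=3 prod=4 -> inv=[12 5 6]
Step 3: demand=4,sold=4 ship[1->2]=5 ship[0->1]=3 prod=4 -> inv=[13 3 7]
Step 4: demand=4,sold=4 ship[1->2]=3 ship[0->1]=3 prod=4 -> inv=[14 3 6]
Step 5: demand=4,sold=4 ship[1->2]=3 ship[0->1]=3 prod=4 -> inv=[15 3 5]
Step 6: demand=4,sold=4 ship[1->2]=3 ship[0->1]=3 prod=4 -> inv=[16 3 4]
Step 7: demand=4,sold=4 ship[1->2]=3 ship[0->1]=3 prod=4 -> inv=[17 3 3]
Step 8: demand=4,sold=3 ship[1->2]=3 ship[0->1]=3 prod=4 -> inv=[18 3 3]

18 3 3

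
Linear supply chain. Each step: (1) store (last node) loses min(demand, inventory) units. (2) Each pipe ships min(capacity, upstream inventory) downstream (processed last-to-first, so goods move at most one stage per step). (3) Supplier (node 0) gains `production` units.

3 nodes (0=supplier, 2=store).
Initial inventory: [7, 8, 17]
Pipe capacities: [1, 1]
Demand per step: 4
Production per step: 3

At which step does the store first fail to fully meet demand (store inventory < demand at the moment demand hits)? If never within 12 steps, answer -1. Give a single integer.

Step 1: demand=4,sold=4 ship[1->2]=1 ship[0->1]=1 prod=3 -> [9 8 14]
Step 2: demand=4,sold=4 ship[1->2]=1 ship[0->1]=1 prod=3 -> [11 8 11]
Step 3: demand=4,sold=4 ship[1->2]=1 ship[0->1]=1 prod=3 -> [13 8 8]
Step 4: demand=4,sold=4 ship[1->2]=1 ship[0->1]=1 prod=3 -> [15 8 5]
Step 5: demand=4,sold=4 ship[1->2]=1 ship[0->1]=1 prod=3 -> [17 8 2]
Step 6: demand=4,sold=2 ship[1->2]=1 ship[0->1]=1 prod=3 -> [19 8 1]
Step 7: demand=4,sold=1 ship[1->2]=1 ship[0->1]=1 prod=3 -> [21 8 1]
Step 8: demand=4,sold=1 ship[1->2]=1 ship[0->1]=1 prod=3 -> [23 8 1]
Step 9: demand=4,sold=1 ship[1->2]=1 ship[0->1]=1 prod=3 -> [25 8 1]
Step 10: demand=4,sold=1 ship[1->2]=1 ship[0->1]=1 prod=3 -> [27 8 1]
Step 11: demand=4,sold=1 ship[1->2]=1 ship[0->1]=1 prod=3 -> [29 8 1]
Step 12: demand=4,sold=1 ship[1->2]=1 ship[0->1]=1 prod=3 -> [31 8 1]
First stockout at step 6

6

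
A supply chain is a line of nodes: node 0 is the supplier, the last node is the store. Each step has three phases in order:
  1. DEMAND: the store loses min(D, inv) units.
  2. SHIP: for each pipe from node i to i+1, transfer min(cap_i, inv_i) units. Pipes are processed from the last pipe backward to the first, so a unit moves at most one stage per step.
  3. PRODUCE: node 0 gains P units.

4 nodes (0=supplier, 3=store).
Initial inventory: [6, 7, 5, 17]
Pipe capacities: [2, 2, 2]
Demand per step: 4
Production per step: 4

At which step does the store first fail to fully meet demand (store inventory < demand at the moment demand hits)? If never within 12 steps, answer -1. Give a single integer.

Step 1: demand=4,sold=4 ship[2->3]=2 ship[1->2]=2 ship[0->1]=2 prod=4 -> [8 7 5 15]
Step 2: demand=4,sold=4 ship[2->3]=2 ship[1->2]=2 ship[0->1]=2 prod=4 -> [10 7 5 13]
Step 3: demand=4,sold=4 ship[2->3]=2 ship[1->2]=2 ship[0->1]=2 prod=4 -> [12 7 5 11]
Step 4: demand=4,sold=4 ship[2->3]=2 ship[1->2]=2 ship[0->1]=2 prod=4 -> [14 7 5 9]
Step 5: demand=4,sold=4 ship[2->3]=2 ship[1->2]=2 ship[0->1]=2 prod=4 -> [16 7 5 7]
Step 6: demand=4,sold=4 ship[2->3]=2 ship[1->2]=2 ship[0->1]=2 prod=4 -> [18 7 5 5]
Step 7: demand=4,sold=4 ship[2->3]=2 ship[1->2]=2 ship[0->1]=2 prod=4 -> [20 7 5 3]
Step 8: demand=4,sold=3 ship[2->3]=2 ship[1->2]=2 ship[0->1]=2 prod=4 -> [22 7 5 2]
Step 9: demand=4,sold=2 ship[2->3]=2 ship[1->2]=2 ship[0->1]=2 prod=4 -> [24 7 5 2]
Step 10: demand=4,sold=2 ship[2->3]=2 ship[1->2]=2 ship[0->1]=2 prod=4 -> [26 7 5 2]
Step 11: demand=4,sold=2 ship[2->3]=2 ship[1->2]=2 ship[0->1]=2 prod=4 -> [28 7 5 2]
Step 12: demand=4,sold=2 ship[2->3]=2 ship[1->2]=2 ship[0->1]=2 prod=4 -> [30 7 5 2]
First stockout at step 8

8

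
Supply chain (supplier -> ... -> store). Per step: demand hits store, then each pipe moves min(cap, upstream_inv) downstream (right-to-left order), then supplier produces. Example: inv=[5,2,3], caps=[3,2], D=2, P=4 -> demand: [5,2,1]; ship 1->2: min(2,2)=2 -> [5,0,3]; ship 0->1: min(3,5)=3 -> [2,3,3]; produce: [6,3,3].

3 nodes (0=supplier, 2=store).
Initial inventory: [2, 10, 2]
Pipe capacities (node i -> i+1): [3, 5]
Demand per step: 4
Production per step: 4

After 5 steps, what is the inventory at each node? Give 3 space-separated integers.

Step 1: demand=4,sold=2 ship[1->2]=5 ship[0->1]=2 prod=4 -> inv=[4 7 5]
Step 2: demand=4,sold=4 ship[1->2]=5 ship[0->1]=3 prod=4 -> inv=[5 5 6]
Step 3: demand=4,sold=4 ship[1->2]=5 ship[0->1]=3 prod=4 -> inv=[6 3 7]
Step 4: demand=4,sold=4 ship[1->2]=3 ship[0->1]=3 prod=4 -> inv=[7 3 6]
Step 5: demand=4,sold=4 ship[1->2]=3 ship[0->1]=3 prod=4 -> inv=[8 3 5]

8 3 5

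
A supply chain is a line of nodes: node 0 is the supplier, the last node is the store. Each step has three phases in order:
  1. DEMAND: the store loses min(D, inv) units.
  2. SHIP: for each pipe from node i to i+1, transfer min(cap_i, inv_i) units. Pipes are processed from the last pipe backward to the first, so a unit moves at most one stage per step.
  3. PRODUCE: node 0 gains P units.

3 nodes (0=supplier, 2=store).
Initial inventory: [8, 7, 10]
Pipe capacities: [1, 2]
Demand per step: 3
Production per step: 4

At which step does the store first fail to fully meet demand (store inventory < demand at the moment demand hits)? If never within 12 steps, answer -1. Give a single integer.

Step 1: demand=3,sold=3 ship[1->2]=2 ship[0->1]=1 prod=4 -> [11 6 9]
Step 2: demand=3,sold=3 ship[1->2]=2 ship[0->1]=1 prod=4 -> [14 5 8]
Step 3: demand=3,sold=3 ship[1->2]=2 ship[0->1]=1 prod=4 -> [17 4 7]
Step 4: demand=3,sold=3 ship[1->2]=2 ship[0->1]=1 prod=4 -> [20 3 6]
Step 5: demand=3,sold=3 ship[1->2]=2 ship[0->1]=1 prod=4 -> [23 2 5]
Step 6: demand=3,sold=3 ship[1->2]=2 ship[0->1]=1 prod=4 -> [26 1 4]
Step 7: demand=3,sold=3 ship[1->2]=1 ship[0->1]=1 prod=4 -> [29 1 2]
Step 8: demand=3,sold=2 ship[1->2]=1 ship[0->1]=1 prod=4 -> [32 1 1]
Step 9: demand=3,sold=1 ship[1->2]=1 ship[0->1]=1 prod=4 -> [35 1 1]
Step 10: demand=3,sold=1 ship[1->2]=1 ship[0->1]=1 prod=4 -> [38 1 1]
Step 11: demand=3,sold=1 ship[1->2]=1 ship[0->1]=1 prod=4 -> [41 1 1]
Step 12: demand=3,sold=1 ship[1->2]=1 ship[0->1]=1 prod=4 -> [44 1 1]
First stockout at step 8

8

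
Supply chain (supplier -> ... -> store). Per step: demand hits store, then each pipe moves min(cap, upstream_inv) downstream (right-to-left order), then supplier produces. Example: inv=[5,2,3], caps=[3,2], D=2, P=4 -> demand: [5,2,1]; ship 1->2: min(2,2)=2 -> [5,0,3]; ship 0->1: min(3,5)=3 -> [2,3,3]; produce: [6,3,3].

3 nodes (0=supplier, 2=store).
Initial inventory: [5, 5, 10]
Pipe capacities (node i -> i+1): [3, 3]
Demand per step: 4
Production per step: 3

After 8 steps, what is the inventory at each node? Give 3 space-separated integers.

Step 1: demand=4,sold=4 ship[1->2]=3 ship[0->1]=3 prod=3 -> inv=[5 5 9]
Step 2: demand=4,sold=4 ship[1->2]=3 ship[0->1]=3 prod=3 -> inv=[5 5 8]
Step 3: demand=4,sold=4 ship[1->2]=3 ship[0->1]=3 prod=3 -> inv=[5 5 7]
Step 4: demand=4,sold=4 ship[1->2]=3 ship[0->1]=3 prod=3 -> inv=[5 5 6]
Step 5: demand=4,sold=4 ship[1->2]=3 ship[0->1]=3 prod=3 -> inv=[5 5 5]
Step 6: demand=4,sold=4 ship[1->2]=3 ship[0->1]=3 prod=3 -> inv=[5 5 4]
Step 7: demand=4,sold=4 ship[1->2]=3 ship[0->1]=3 prod=3 -> inv=[5 5 3]
Step 8: demand=4,sold=3 ship[1->2]=3 ship[0->1]=3 prod=3 -> inv=[5 5 3]

5 5 3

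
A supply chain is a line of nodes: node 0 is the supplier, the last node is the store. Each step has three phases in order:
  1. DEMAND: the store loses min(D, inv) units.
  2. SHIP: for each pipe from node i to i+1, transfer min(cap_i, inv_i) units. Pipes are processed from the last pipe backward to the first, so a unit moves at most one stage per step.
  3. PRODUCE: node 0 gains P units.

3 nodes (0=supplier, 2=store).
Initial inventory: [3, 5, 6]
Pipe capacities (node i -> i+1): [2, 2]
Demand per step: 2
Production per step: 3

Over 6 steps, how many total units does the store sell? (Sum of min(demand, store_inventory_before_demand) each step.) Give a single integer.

Step 1: sold=2 (running total=2) -> [4 5 6]
Step 2: sold=2 (running total=4) -> [5 5 6]
Step 3: sold=2 (running total=6) -> [6 5 6]
Step 4: sold=2 (running total=8) -> [7 5 6]
Step 5: sold=2 (running total=10) -> [8 5 6]
Step 6: sold=2 (running total=12) -> [9 5 6]

Answer: 12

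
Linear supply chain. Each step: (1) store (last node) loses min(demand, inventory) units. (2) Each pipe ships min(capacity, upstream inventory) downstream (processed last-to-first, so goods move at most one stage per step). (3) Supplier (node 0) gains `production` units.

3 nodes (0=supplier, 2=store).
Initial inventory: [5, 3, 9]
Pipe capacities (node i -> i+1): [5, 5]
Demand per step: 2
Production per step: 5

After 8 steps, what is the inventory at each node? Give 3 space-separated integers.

Step 1: demand=2,sold=2 ship[1->2]=3 ship[0->1]=5 prod=5 -> inv=[5 5 10]
Step 2: demand=2,sold=2 ship[1->2]=5 ship[0->1]=5 prod=5 -> inv=[5 5 13]
Step 3: demand=2,sold=2 ship[1->2]=5 ship[0->1]=5 prod=5 -> inv=[5 5 16]
Step 4: demand=2,sold=2 ship[1->2]=5 ship[0->1]=5 prod=5 -> inv=[5 5 19]
Step 5: demand=2,sold=2 ship[1->2]=5 ship[0->1]=5 prod=5 -> inv=[5 5 22]
Step 6: demand=2,sold=2 ship[1->2]=5 ship[0->1]=5 prod=5 -> inv=[5 5 25]
Step 7: demand=2,sold=2 ship[1->2]=5 ship[0->1]=5 prod=5 -> inv=[5 5 28]
Step 8: demand=2,sold=2 ship[1->2]=5 ship[0->1]=5 prod=5 -> inv=[5 5 31]

5 5 31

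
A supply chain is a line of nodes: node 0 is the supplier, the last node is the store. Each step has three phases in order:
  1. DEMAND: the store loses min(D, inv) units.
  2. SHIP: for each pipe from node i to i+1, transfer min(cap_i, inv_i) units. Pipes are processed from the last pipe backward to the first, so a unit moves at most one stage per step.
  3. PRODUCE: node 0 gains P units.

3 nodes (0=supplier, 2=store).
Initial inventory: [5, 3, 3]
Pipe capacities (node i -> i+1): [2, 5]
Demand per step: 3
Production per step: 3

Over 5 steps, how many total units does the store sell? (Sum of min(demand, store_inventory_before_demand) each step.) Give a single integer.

Answer: 12

Derivation:
Step 1: sold=3 (running total=3) -> [6 2 3]
Step 2: sold=3 (running total=6) -> [7 2 2]
Step 3: sold=2 (running total=8) -> [8 2 2]
Step 4: sold=2 (running total=10) -> [9 2 2]
Step 5: sold=2 (running total=12) -> [10 2 2]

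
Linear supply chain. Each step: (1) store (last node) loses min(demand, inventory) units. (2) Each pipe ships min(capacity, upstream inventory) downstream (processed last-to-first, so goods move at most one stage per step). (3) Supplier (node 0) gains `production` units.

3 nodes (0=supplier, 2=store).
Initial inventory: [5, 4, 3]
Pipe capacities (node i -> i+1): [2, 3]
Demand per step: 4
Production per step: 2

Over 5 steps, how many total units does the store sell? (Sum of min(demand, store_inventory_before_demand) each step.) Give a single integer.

Step 1: sold=3 (running total=3) -> [5 3 3]
Step 2: sold=3 (running total=6) -> [5 2 3]
Step 3: sold=3 (running total=9) -> [5 2 2]
Step 4: sold=2 (running total=11) -> [5 2 2]
Step 5: sold=2 (running total=13) -> [5 2 2]

Answer: 13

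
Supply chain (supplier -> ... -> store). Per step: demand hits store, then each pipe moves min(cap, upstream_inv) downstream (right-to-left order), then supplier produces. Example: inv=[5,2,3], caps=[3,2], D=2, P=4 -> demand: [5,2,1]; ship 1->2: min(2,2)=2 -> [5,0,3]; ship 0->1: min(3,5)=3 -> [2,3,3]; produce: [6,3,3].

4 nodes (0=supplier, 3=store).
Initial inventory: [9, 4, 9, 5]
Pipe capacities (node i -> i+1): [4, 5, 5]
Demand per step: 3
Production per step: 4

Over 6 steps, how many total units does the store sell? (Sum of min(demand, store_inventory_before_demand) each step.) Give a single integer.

Answer: 18

Derivation:
Step 1: sold=3 (running total=3) -> [9 4 8 7]
Step 2: sold=3 (running total=6) -> [9 4 7 9]
Step 3: sold=3 (running total=9) -> [9 4 6 11]
Step 4: sold=3 (running total=12) -> [9 4 5 13]
Step 5: sold=3 (running total=15) -> [9 4 4 15]
Step 6: sold=3 (running total=18) -> [9 4 4 16]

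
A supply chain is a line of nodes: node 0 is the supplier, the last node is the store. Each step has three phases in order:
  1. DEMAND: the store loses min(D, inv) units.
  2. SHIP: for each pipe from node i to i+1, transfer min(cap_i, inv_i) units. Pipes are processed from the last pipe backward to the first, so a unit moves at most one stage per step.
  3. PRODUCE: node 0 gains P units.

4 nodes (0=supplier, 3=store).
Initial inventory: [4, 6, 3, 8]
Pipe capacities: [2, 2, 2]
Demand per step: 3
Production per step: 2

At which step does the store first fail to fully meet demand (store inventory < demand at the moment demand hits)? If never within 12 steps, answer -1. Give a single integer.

Step 1: demand=3,sold=3 ship[2->3]=2 ship[1->2]=2 ship[0->1]=2 prod=2 -> [4 6 3 7]
Step 2: demand=3,sold=3 ship[2->3]=2 ship[1->2]=2 ship[0->1]=2 prod=2 -> [4 6 3 6]
Step 3: demand=3,sold=3 ship[2->3]=2 ship[1->2]=2 ship[0->1]=2 prod=2 -> [4 6 3 5]
Step 4: demand=3,sold=3 ship[2->3]=2 ship[1->2]=2 ship[0->1]=2 prod=2 -> [4 6 3 4]
Step 5: demand=3,sold=3 ship[2->3]=2 ship[1->2]=2 ship[0->1]=2 prod=2 -> [4 6 3 3]
Step 6: demand=3,sold=3 ship[2->3]=2 ship[1->2]=2 ship[0->1]=2 prod=2 -> [4 6 3 2]
Step 7: demand=3,sold=2 ship[2->3]=2 ship[1->2]=2 ship[0->1]=2 prod=2 -> [4 6 3 2]
Step 8: demand=3,sold=2 ship[2->3]=2 ship[1->2]=2 ship[0->1]=2 prod=2 -> [4 6 3 2]
Step 9: demand=3,sold=2 ship[2->3]=2 ship[1->2]=2 ship[0->1]=2 prod=2 -> [4 6 3 2]
Step 10: demand=3,sold=2 ship[2->3]=2 ship[1->2]=2 ship[0->1]=2 prod=2 -> [4 6 3 2]
Step 11: demand=3,sold=2 ship[2->3]=2 ship[1->2]=2 ship[0->1]=2 prod=2 -> [4 6 3 2]
Step 12: demand=3,sold=2 ship[2->3]=2 ship[1->2]=2 ship[0->1]=2 prod=2 -> [4 6 3 2]
First stockout at step 7

7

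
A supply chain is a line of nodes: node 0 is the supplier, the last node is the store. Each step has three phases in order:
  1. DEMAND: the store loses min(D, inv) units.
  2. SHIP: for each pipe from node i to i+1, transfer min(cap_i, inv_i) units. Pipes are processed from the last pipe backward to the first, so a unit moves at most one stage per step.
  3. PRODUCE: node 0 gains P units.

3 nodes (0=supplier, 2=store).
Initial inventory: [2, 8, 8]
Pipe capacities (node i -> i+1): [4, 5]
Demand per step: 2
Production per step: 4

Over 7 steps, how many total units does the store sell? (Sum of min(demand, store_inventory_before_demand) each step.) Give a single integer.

Answer: 14

Derivation:
Step 1: sold=2 (running total=2) -> [4 5 11]
Step 2: sold=2 (running total=4) -> [4 4 14]
Step 3: sold=2 (running total=6) -> [4 4 16]
Step 4: sold=2 (running total=8) -> [4 4 18]
Step 5: sold=2 (running total=10) -> [4 4 20]
Step 6: sold=2 (running total=12) -> [4 4 22]
Step 7: sold=2 (running total=14) -> [4 4 24]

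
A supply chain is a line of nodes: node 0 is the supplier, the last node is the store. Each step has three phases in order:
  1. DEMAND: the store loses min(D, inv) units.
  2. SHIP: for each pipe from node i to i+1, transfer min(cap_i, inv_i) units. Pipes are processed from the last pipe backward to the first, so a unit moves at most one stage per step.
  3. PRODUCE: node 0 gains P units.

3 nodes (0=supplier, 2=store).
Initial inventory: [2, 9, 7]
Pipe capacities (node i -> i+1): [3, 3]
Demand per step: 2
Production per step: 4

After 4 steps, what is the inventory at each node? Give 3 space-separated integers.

Step 1: demand=2,sold=2 ship[1->2]=3 ship[0->1]=2 prod=4 -> inv=[4 8 8]
Step 2: demand=2,sold=2 ship[1->2]=3 ship[0->1]=3 prod=4 -> inv=[5 8 9]
Step 3: demand=2,sold=2 ship[1->2]=3 ship[0->1]=3 prod=4 -> inv=[6 8 10]
Step 4: demand=2,sold=2 ship[1->2]=3 ship[0->1]=3 prod=4 -> inv=[7 8 11]

7 8 11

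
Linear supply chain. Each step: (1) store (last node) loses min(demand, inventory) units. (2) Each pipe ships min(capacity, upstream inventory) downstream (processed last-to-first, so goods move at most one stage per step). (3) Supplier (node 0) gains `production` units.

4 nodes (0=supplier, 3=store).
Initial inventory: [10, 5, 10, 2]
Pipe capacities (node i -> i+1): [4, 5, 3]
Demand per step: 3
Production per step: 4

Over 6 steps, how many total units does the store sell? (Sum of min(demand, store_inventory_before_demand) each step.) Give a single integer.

Step 1: sold=2 (running total=2) -> [10 4 12 3]
Step 2: sold=3 (running total=5) -> [10 4 13 3]
Step 3: sold=3 (running total=8) -> [10 4 14 3]
Step 4: sold=3 (running total=11) -> [10 4 15 3]
Step 5: sold=3 (running total=14) -> [10 4 16 3]
Step 6: sold=3 (running total=17) -> [10 4 17 3]

Answer: 17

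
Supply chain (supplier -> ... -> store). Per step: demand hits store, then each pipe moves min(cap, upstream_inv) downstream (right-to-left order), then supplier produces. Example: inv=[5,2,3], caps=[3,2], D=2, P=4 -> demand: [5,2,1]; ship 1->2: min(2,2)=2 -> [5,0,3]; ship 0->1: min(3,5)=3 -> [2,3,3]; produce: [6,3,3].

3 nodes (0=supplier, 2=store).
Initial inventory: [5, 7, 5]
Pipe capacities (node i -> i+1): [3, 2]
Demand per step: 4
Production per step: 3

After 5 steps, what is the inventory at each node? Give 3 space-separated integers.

Step 1: demand=4,sold=4 ship[1->2]=2 ship[0->1]=3 prod=3 -> inv=[5 8 3]
Step 2: demand=4,sold=3 ship[1->2]=2 ship[0->1]=3 prod=3 -> inv=[5 9 2]
Step 3: demand=4,sold=2 ship[1->2]=2 ship[0->1]=3 prod=3 -> inv=[5 10 2]
Step 4: demand=4,sold=2 ship[1->2]=2 ship[0->1]=3 prod=3 -> inv=[5 11 2]
Step 5: demand=4,sold=2 ship[1->2]=2 ship[0->1]=3 prod=3 -> inv=[5 12 2]

5 12 2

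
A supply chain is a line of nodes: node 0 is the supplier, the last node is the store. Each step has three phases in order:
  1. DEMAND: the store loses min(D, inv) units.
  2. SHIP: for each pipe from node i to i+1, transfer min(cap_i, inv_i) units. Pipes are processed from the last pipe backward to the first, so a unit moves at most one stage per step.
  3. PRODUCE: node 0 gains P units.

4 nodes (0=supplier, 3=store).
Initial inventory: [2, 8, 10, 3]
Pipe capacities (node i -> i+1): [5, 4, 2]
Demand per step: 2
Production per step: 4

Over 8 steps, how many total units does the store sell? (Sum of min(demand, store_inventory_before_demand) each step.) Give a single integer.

Step 1: sold=2 (running total=2) -> [4 6 12 3]
Step 2: sold=2 (running total=4) -> [4 6 14 3]
Step 3: sold=2 (running total=6) -> [4 6 16 3]
Step 4: sold=2 (running total=8) -> [4 6 18 3]
Step 5: sold=2 (running total=10) -> [4 6 20 3]
Step 6: sold=2 (running total=12) -> [4 6 22 3]
Step 7: sold=2 (running total=14) -> [4 6 24 3]
Step 8: sold=2 (running total=16) -> [4 6 26 3]

Answer: 16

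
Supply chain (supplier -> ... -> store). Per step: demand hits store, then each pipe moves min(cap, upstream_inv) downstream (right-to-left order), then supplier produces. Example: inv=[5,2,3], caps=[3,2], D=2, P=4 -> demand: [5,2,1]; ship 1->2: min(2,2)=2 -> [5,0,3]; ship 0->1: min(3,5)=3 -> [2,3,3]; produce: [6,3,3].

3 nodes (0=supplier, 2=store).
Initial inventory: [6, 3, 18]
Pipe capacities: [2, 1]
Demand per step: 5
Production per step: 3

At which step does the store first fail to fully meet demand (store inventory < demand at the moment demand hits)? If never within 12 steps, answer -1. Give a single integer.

Step 1: demand=5,sold=5 ship[1->2]=1 ship[0->1]=2 prod=3 -> [7 4 14]
Step 2: demand=5,sold=5 ship[1->2]=1 ship[0->1]=2 prod=3 -> [8 5 10]
Step 3: demand=5,sold=5 ship[1->2]=1 ship[0->1]=2 prod=3 -> [9 6 6]
Step 4: demand=5,sold=5 ship[1->2]=1 ship[0->1]=2 prod=3 -> [10 7 2]
Step 5: demand=5,sold=2 ship[1->2]=1 ship[0->1]=2 prod=3 -> [11 8 1]
Step 6: demand=5,sold=1 ship[1->2]=1 ship[0->1]=2 prod=3 -> [12 9 1]
Step 7: demand=5,sold=1 ship[1->2]=1 ship[0->1]=2 prod=3 -> [13 10 1]
Step 8: demand=5,sold=1 ship[1->2]=1 ship[0->1]=2 prod=3 -> [14 11 1]
Step 9: demand=5,sold=1 ship[1->2]=1 ship[0->1]=2 prod=3 -> [15 12 1]
Step 10: demand=5,sold=1 ship[1->2]=1 ship[0->1]=2 prod=3 -> [16 13 1]
Step 11: demand=5,sold=1 ship[1->2]=1 ship[0->1]=2 prod=3 -> [17 14 1]
Step 12: demand=5,sold=1 ship[1->2]=1 ship[0->1]=2 prod=3 -> [18 15 1]
First stockout at step 5

5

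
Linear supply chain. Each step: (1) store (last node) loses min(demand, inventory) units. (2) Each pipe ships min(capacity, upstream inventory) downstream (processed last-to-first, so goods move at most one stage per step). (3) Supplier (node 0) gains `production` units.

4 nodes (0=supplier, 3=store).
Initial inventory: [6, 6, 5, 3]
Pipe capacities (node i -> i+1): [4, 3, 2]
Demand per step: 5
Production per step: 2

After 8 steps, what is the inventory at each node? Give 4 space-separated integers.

Step 1: demand=5,sold=3 ship[2->3]=2 ship[1->2]=3 ship[0->1]=4 prod=2 -> inv=[4 7 6 2]
Step 2: demand=5,sold=2 ship[2->3]=2 ship[1->2]=3 ship[0->1]=4 prod=2 -> inv=[2 8 7 2]
Step 3: demand=5,sold=2 ship[2->3]=2 ship[1->2]=3 ship[0->1]=2 prod=2 -> inv=[2 7 8 2]
Step 4: demand=5,sold=2 ship[2->3]=2 ship[1->2]=3 ship[0->1]=2 prod=2 -> inv=[2 6 9 2]
Step 5: demand=5,sold=2 ship[2->3]=2 ship[1->2]=3 ship[0->1]=2 prod=2 -> inv=[2 5 10 2]
Step 6: demand=5,sold=2 ship[2->3]=2 ship[1->2]=3 ship[0->1]=2 prod=2 -> inv=[2 4 11 2]
Step 7: demand=5,sold=2 ship[2->3]=2 ship[1->2]=3 ship[0->1]=2 prod=2 -> inv=[2 3 12 2]
Step 8: demand=5,sold=2 ship[2->3]=2 ship[1->2]=3 ship[0->1]=2 prod=2 -> inv=[2 2 13 2]

2 2 13 2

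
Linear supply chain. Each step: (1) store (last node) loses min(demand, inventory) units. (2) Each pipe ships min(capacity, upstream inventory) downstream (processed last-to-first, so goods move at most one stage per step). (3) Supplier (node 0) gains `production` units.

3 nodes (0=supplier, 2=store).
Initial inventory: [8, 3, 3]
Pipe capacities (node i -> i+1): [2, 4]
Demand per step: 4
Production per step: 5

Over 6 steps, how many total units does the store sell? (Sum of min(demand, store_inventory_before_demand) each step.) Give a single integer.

Step 1: sold=3 (running total=3) -> [11 2 3]
Step 2: sold=3 (running total=6) -> [14 2 2]
Step 3: sold=2 (running total=8) -> [17 2 2]
Step 4: sold=2 (running total=10) -> [20 2 2]
Step 5: sold=2 (running total=12) -> [23 2 2]
Step 6: sold=2 (running total=14) -> [26 2 2]

Answer: 14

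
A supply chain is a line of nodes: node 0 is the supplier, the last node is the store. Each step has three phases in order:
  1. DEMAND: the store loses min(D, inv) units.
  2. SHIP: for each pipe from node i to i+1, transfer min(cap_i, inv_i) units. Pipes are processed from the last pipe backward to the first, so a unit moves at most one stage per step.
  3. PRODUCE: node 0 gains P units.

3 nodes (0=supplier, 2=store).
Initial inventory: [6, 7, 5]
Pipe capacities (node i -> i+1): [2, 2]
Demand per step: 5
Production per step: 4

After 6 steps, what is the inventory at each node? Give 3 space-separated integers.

Step 1: demand=5,sold=5 ship[1->2]=2 ship[0->1]=2 prod=4 -> inv=[8 7 2]
Step 2: demand=5,sold=2 ship[1->2]=2 ship[0->1]=2 prod=4 -> inv=[10 7 2]
Step 3: demand=5,sold=2 ship[1->2]=2 ship[0->1]=2 prod=4 -> inv=[12 7 2]
Step 4: demand=5,sold=2 ship[1->2]=2 ship[0->1]=2 prod=4 -> inv=[14 7 2]
Step 5: demand=5,sold=2 ship[1->2]=2 ship[0->1]=2 prod=4 -> inv=[16 7 2]
Step 6: demand=5,sold=2 ship[1->2]=2 ship[0->1]=2 prod=4 -> inv=[18 7 2]

18 7 2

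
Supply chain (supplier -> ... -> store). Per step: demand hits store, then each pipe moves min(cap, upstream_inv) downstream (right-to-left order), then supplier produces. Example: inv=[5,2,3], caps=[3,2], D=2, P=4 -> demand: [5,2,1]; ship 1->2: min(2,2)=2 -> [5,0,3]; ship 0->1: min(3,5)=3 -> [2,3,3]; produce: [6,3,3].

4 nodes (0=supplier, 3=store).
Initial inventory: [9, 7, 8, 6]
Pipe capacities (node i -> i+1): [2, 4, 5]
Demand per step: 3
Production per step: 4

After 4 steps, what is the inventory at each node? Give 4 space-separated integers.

Step 1: demand=3,sold=3 ship[2->3]=5 ship[1->2]=4 ship[0->1]=2 prod=4 -> inv=[11 5 7 8]
Step 2: demand=3,sold=3 ship[2->3]=5 ship[1->2]=4 ship[0->1]=2 prod=4 -> inv=[13 3 6 10]
Step 3: demand=3,sold=3 ship[2->3]=5 ship[1->2]=3 ship[0->1]=2 prod=4 -> inv=[15 2 4 12]
Step 4: demand=3,sold=3 ship[2->3]=4 ship[1->2]=2 ship[0->1]=2 prod=4 -> inv=[17 2 2 13]

17 2 2 13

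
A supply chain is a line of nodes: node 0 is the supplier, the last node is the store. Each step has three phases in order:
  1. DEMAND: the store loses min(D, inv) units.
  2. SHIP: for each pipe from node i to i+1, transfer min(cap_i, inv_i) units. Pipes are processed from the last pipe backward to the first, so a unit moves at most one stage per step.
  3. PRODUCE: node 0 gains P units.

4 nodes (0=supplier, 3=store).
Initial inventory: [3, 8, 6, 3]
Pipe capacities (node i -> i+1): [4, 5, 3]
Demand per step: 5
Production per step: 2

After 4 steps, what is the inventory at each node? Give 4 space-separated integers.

Step 1: demand=5,sold=3 ship[2->3]=3 ship[1->2]=5 ship[0->1]=3 prod=2 -> inv=[2 6 8 3]
Step 2: demand=5,sold=3 ship[2->3]=3 ship[1->2]=5 ship[0->1]=2 prod=2 -> inv=[2 3 10 3]
Step 3: demand=5,sold=3 ship[2->3]=3 ship[1->2]=3 ship[0->1]=2 prod=2 -> inv=[2 2 10 3]
Step 4: demand=5,sold=3 ship[2->3]=3 ship[1->2]=2 ship[0->1]=2 prod=2 -> inv=[2 2 9 3]

2 2 9 3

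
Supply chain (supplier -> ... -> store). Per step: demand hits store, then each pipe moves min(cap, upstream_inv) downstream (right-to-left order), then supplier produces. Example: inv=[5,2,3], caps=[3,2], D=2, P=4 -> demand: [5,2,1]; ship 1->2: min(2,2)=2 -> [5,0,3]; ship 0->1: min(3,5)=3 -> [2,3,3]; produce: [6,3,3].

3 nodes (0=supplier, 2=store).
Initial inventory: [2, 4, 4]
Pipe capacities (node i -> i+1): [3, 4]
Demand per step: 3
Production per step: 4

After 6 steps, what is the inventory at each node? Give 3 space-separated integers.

Step 1: demand=3,sold=3 ship[1->2]=4 ship[0->1]=2 prod=4 -> inv=[4 2 5]
Step 2: demand=3,sold=3 ship[1->2]=2 ship[0->1]=3 prod=4 -> inv=[5 3 4]
Step 3: demand=3,sold=3 ship[1->2]=3 ship[0->1]=3 prod=4 -> inv=[6 3 4]
Step 4: demand=3,sold=3 ship[1->2]=3 ship[0->1]=3 prod=4 -> inv=[7 3 4]
Step 5: demand=3,sold=3 ship[1->2]=3 ship[0->1]=3 prod=4 -> inv=[8 3 4]
Step 6: demand=3,sold=3 ship[1->2]=3 ship[0->1]=3 prod=4 -> inv=[9 3 4]

9 3 4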